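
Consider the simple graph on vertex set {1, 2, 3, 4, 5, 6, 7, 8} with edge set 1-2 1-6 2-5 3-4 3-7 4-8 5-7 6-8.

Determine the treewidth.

A width-2 tree decomposition is:
Bags: B1 = {2, 5, 7}  B2 = {1, 2, 7}  B3 = {1, 6, 7}  B4 = {6, 7, 8}  B5 = {4, 7, 8}  B6 = {3, 4, 7}
Tree: B1–B2, B2–B3, B3–B4, B4–B5, B5–B6
Each bag holds 3 vertices, so the decomposition has width 2, which upper-bounds the treewidth. For the lower bound, G contains the cycle 7–5–2–1–6–8–4–3–7, so G is not a forest; only forests have treewidth ≤ 1, hence tw(G) ≥ 2. The upper and lower bounds meet at 2, so that is the treewidth.

2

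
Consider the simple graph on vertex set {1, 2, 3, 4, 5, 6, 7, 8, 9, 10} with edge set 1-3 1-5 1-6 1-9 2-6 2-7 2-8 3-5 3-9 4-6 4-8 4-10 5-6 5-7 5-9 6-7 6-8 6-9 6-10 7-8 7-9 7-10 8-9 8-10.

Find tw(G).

3

A width-3 tree decomposition is:
Bags: B1 = {6, 7, 8, 9}  B2 = {6, 7, 8, 10}  B3 = {5, 6, 7, 9}  B4 = {1, 5, 6, 9}  B5 = {4, 6, 8, 10}  B6 = {1, 3, 5, 9}  B7 = {2, 6, 7, 8}
Tree: B1–B2, B1–B3, B3–B4, B2–B5, B4–B6, B2–B7
The largest bag has 4 vertices, giving width 3; this decomposition certifies tw(G) ≤ 3. For the lower bound, the 4 vertices {1, 3, 5, 9} are pairwise adjacent, and any tree decomposition puts a clique entirely inside one bag — forcing width ≥ 3. Combining the bounds, tw(G) = 3.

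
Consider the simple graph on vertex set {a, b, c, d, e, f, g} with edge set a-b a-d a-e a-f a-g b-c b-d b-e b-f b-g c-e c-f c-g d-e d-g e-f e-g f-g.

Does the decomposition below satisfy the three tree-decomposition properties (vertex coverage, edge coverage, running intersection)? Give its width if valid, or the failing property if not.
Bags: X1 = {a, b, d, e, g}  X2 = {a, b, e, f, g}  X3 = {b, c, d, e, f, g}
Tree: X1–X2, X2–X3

No — bags containing vertex d are not connected in the tree.

A tree decomposition must satisfy three properties: every vertex lies in some bag; for every edge, both endpoints lie together in some bag; and for every vertex, the bags containing it form a connected subtree. Here bags containing vertex d are not connected in the tree, so the decomposition is invalid.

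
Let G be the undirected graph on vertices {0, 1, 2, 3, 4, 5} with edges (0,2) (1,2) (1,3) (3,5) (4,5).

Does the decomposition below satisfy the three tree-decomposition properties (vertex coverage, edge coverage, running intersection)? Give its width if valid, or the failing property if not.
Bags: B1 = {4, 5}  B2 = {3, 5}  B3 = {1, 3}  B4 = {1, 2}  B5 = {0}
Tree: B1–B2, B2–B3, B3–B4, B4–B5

No — edge (2,0) lies in no bag.

A tree decomposition must satisfy three properties: every vertex lies in some bag; for every edge, both endpoints lie together in some bag; and for every vertex, the bags containing it form a connected subtree. Here edge (2,0) lies in no bag, so the decomposition is invalid.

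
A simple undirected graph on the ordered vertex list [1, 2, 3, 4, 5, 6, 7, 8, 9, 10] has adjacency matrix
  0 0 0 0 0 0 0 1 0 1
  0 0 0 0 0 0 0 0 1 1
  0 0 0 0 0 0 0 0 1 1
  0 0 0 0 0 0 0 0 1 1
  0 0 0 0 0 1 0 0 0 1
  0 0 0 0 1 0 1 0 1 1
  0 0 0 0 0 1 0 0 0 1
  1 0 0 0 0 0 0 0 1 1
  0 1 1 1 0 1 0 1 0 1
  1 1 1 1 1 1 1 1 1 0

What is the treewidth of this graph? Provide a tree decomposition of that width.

The largest bag has 3 vertices, giving width 2; this decomposition certifies tw(G) ≤ 2. On the other hand G contains the 3-clique {1, 8, 10}. A clique must lie in a single bag of any decomposition, so no decomposition can have width below 2. Hence tw(G) = 2 exactly.

Treewidth 2.
Bags: B1 = {4, 9, 10}  B2 = {6, 9, 10}  B3 = {5, 6, 10}  B4 = {8, 9, 10}  B5 = {2, 9, 10}  B6 = {1, 8, 10}  B7 = {6, 7, 10}  B8 = {3, 9, 10}
Tree: B1–B2, B2–B3, B1–B4, B4–B5, B4–B6, B3–B7, B4–B8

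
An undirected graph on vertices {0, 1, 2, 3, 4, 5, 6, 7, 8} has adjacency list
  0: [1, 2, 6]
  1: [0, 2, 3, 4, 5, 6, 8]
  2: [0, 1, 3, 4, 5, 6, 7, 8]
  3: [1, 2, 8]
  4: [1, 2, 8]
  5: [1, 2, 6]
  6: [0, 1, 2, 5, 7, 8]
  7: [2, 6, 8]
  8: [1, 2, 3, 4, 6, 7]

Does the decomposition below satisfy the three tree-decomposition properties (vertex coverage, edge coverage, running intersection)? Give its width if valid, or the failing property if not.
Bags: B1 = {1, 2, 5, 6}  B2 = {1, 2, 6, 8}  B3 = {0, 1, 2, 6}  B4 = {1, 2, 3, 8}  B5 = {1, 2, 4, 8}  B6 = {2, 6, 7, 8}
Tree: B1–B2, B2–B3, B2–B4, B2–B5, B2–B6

Every vertex of G appears in some bag (union = {0, 1, 2, 3, 4, 5, 6, 7, 8}); every edge is covered by a bag; and for each vertex v the set of bags containing v is connected in the bag tree. The decomposition is therefore valid. The largest bag has 4 vertices, so the width is 3.

Yes; width 3.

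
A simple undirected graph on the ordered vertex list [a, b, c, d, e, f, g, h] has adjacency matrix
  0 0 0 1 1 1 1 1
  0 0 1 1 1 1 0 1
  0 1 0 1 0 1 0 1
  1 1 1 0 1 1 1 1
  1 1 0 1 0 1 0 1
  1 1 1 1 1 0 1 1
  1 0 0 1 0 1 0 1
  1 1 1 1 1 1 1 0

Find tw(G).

4

A width-4 tree decomposition is:
Bags: B1 = {b, d, e, f, h}  B2 = {a, d, e, f, h}  B3 = {b, c, d, f, h}  B4 = {a, d, f, g, h}
Tree: B1–B2, B1–B3, B2–B4
The largest bag has 5 vertices, giving width 4; this decomposition certifies tw(G) ≤ 4. Conversely, {a, d, f, g, h} is a clique of size 5, and the vertices of any clique must share a bag in every tree decomposition; so some bag has ≥ 5 vertices and tw(G) ≥ 4. Hence tw(G) = 4 exactly.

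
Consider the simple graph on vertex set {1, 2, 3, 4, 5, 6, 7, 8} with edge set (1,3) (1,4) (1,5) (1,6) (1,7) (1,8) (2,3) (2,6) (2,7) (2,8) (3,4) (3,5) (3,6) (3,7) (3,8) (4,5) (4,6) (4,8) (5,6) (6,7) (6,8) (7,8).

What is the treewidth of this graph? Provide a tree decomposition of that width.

Treewidth 4.
Bags: B1 = {1, 3, 6, 7, 8}  B2 = {1, 3, 4, 6, 8}  B3 = {2, 3, 6, 7, 8}  B4 = {1, 3, 4, 5, 6}
Tree: B1–B2, B1–B3, B2–B4

The largest bag has 5 vertices, giving width 4; this decomposition certifies tw(G) ≤ 4. Conversely, {1, 3, 4, 6, 8} is a clique of size 5, and the vertices of any clique must share a bag in every tree decomposition; so some bag has ≥ 5 vertices and tw(G) ≥ 4. The upper and lower bounds meet at 4, so that is the treewidth.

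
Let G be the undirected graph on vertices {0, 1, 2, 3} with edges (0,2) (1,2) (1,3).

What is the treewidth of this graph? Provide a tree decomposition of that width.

Treewidth 1.
One such decomposition:
Bags: B1 = {1, 2}  B2 = {0, 2}  B3 = {1, 3}
Tree: B1–B2, B1–B3

Every bag has size at most 2, so the width is 2 − 1 = 1 and tw(G) ≤ 1. Since G has at least one edge (e.g. 2–1), it is not an edgeless graph, so tw(G) ≥ 1. Combining the bounds, tw(G) = 1.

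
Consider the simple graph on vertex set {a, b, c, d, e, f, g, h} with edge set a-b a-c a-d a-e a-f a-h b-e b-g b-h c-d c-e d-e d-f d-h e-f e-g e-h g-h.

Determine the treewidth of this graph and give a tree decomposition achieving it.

Each bag holds 4 vertices, so the decomposition has width 3, which upper-bounds the treewidth. Conversely, {b, e, g, h} is a clique of size 4, and the vertices of any clique must share a bag in every tree decomposition; so some bag has ≥ 4 vertices and tw(G) ≥ 3. Therefore the treewidth is 3.

Treewidth 3.
One optimal decomposition is:
Bags: B1 = {b, e, g, h}  B2 = {a, b, e, h}  B3 = {a, d, e, h}  B4 = {a, c, d, e}  B5 = {a, d, e, f}
Tree: B1–B2, B2–B3, B3–B4, B3–B5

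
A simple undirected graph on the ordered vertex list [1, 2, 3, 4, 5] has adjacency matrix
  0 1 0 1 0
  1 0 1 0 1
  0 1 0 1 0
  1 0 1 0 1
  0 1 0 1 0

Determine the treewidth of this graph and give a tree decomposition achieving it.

Each bag holds 3 vertices, so the decomposition has width 2, which upper-bounds the treewidth. Since 4–1–2–3–4 is a cycle in G, G is not acyclic. Forests are exactly the graphs of treewidth ≤ 1, so tw(G) ≥ 2. The upper and lower bounds meet at 2, so that is the treewidth.

Treewidth 2.
One optimal decomposition is:
Bags: B1 = {1, 2, 4}  B2 = {2, 3, 4}  B3 = {2, 4, 5}
Tree: B1–B2, B2–B3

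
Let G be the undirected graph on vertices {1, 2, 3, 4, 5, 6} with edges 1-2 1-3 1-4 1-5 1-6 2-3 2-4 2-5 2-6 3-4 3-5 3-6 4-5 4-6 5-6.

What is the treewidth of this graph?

5

A width-5 tree decomposition is:
Bags: B1 = {1, 2, 3, 4, 5, 6}
Tree: (single bag)
A single bag containing all 6 vertices is trivially a valid decomposition of width 5. Conversely, {1, 2, 3, 4, 5, 6} is a clique of size 6, and the vertices of any clique must share a bag in every tree decomposition; so some bag has ≥ 6 vertices and tw(G) ≥ 5. Combining the bounds, tw(G) = 5.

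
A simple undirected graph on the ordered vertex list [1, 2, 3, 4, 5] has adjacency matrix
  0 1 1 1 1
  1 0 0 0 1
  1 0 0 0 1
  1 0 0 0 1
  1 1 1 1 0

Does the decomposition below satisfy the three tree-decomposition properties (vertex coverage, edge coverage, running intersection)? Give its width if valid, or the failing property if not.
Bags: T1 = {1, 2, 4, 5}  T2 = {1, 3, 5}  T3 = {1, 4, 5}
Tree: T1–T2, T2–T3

A tree decomposition must satisfy three properties: every vertex lies in some bag; for every edge, both endpoints lie together in some bag; and for every vertex, the bags containing it form a connected subtree. Here bags containing vertex 4 are not connected in the tree, so the decomposition is invalid.

No — bags containing vertex 4 are not connected in the tree.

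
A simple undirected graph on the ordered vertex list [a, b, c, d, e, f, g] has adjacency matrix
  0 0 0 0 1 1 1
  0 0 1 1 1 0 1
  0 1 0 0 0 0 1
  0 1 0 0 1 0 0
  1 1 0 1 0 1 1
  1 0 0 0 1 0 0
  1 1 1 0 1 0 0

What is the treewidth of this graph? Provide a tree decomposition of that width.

Each bag holds 3 vertices, so the decomposition has width 2, which upper-bounds the treewidth. For the lower bound, the 3 vertices {b, d, e} are pairwise adjacent, and any tree decomposition puts a clique entirely inside one bag — forcing width ≥ 2. Hence tw(G) = 2 exactly.

Treewidth 2.
One such decomposition:
Bags: B1 = {b, e, g}  B2 = {b, c, g}  B3 = {a, e, g}  B4 = {b, d, e}  B5 = {a, e, f}
Tree: B1–B2, B1–B3, B1–B4, B3–B5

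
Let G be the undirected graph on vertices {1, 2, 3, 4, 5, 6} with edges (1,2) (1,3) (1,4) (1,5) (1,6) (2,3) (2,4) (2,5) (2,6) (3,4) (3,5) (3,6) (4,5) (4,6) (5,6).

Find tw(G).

5

A width-5 tree decomposition is:
Bags: B1 = {1, 2, 3, 4, 5, 6}
Tree: (single bag)
A single bag containing all 6 vertices is trivially a valid decomposition of width 5. Conversely, {1, 2, 3, 4, 5, 6} is a clique of size 6, and the vertices of any clique must share a bag in every tree decomposition; so some bag has ≥ 6 vertices and tw(G) ≥ 5. Hence tw(G) = 5 exactly.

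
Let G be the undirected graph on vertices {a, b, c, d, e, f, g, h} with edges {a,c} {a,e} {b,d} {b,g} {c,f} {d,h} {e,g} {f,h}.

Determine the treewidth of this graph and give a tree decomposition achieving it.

Every bag has size at most 3, so the width is 3 − 1 = 2 and tw(G) ≤ 2. For the lower bound, G contains the cycle g–e–a–c–f–h–d–b–g, so G is not a forest; only forests have treewidth ≤ 1, hence tw(G) ≥ 2. The upper and lower bounds meet at 2, so that is the treewidth.

Treewidth 2.
Bags: B1 = {a, e, g}  B2 = {a, c, g}  B3 = {c, f, g}  B4 = {f, g, h}  B5 = {d, g, h}  B6 = {b, d, g}
Tree: B1–B2, B2–B3, B3–B4, B4–B5, B5–B6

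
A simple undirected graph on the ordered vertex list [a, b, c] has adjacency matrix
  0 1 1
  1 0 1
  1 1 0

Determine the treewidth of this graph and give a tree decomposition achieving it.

A single bag containing all 3 vertices is trivially a valid decomposition of width 2. On the other hand G contains the 3-clique {a, b, c}. A clique must lie in a single bag of any decomposition, so no decomposition can have width below 2. Therefore the treewidth is 2.

Treewidth 2.
One optimal decomposition is:
Bags: B1 = {a, b, c}
Tree: (single bag)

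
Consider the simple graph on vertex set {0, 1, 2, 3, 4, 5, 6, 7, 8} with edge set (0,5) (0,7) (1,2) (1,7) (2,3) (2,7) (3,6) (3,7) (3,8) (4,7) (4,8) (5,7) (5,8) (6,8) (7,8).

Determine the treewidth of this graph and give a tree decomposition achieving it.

Treewidth 2.
One such decomposition:
Bags: B1 = {3, 6, 8}  B2 = {3, 7, 8}  B3 = {5, 7, 8}  B4 = {2, 3, 7}  B5 = {1, 2, 7}  B6 = {4, 7, 8}  B7 = {0, 5, 7}
Tree: B1–B2, B2–B3, B2–B4, B4–B5, B3–B6, B3–B7

Each bag holds 3 vertices, so the decomposition has width 2, which upper-bounds the treewidth. On the other hand G contains the 3-clique {3, 6, 8}. A clique must lie in a single bag of any decomposition, so no decomposition can have width below 2. Hence tw(G) = 2 exactly.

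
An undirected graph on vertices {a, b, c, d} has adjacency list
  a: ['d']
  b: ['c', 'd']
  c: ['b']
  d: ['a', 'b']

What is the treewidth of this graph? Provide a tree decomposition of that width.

Each bag holds 2 vertices, so the decomposition has width 1, which upper-bounds the treewidth. Any graph with an edge has treewidth ≥ 1, and G has the edge a–d. The upper and lower bounds meet at 1, so that is the treewidth.

Treewidth 1.
Bags: B1 = {a, d}  B2 = {b, d}  B3 = {b, c}
Tree: B1–B2, B2–B3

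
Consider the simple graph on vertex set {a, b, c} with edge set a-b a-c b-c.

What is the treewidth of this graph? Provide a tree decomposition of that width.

Treewidth 2.
Bags: B1 = {a, b, c}
Tree: (single bag)

A single bag containing all 3 vertices is trivially a valid decomposition of width 2. On the other hand G contains the 3-clique {a, b, c}. A clique must lie in a single bag of any decomposition, so no decomposition can have width below 2. Combining the bounds, tw(G) = 2.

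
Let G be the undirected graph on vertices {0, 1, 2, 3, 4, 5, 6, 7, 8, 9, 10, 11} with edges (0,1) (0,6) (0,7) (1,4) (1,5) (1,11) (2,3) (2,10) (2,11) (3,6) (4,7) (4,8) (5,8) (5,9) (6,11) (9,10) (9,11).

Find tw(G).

A width-3 tree decomposition is:
Bags: B1 = {2, 3, 9, 10}  B2 = {2, 3, 9, 11}  B3 = {3, 6, 9, 11}  B4 = {5, 6, 9, 11}  B5 = {1, 5, 6, 11}  B6 = {0, 1, 5, 6}  B7 = {0, 1, 5, 8}  B8 = {0, 1, 4, 8}  B9 = {0, 4, 7, 8}
Tree: B1–B2, B2–B3, B3–B4, B4–B5, B5–B6, B6–B7, B7–B8, B8–B9
The largest bag has 4 vertices, giving width 3; this decomposition certifies tw(G) ≤ 3. For the lower bound: the 4 vertex sets {2,3,10}, {9}, {11}, {0,1,5,6} are disjoint, each induces a connected subgraph, and every pair is joined by at least one edge of G. Contracting each set to a single vertex therefore yields K_{4} as a minor, and since treewidth is minor-monotone, tw(G) ≥ tw(K_{4}) = 3. Therefore the treewidth is 3.

3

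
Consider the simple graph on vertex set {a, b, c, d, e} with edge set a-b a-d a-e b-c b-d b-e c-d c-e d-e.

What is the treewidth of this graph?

3

A width-3 tree decomposition is:
Bags: B1 = {a, b, d, e}  B2 = {b, c, d, e}
Tree: B1–B2
Each bag holds 4 vertices, so the decomposition has width 3, which upper-bounds the treewidth. Conversely, {b, c, d, e} is a clique of size 4, and the vertices of any clique must share a bag in every tree decomposition; so some bag has ≥ 4 vertices and tw(G) ≥ 3. Therefore the treewidth is 3.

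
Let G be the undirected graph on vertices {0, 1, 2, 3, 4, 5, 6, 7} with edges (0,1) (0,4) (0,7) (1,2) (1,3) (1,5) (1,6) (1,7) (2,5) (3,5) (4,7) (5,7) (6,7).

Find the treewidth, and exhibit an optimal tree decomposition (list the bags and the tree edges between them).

Treewidth 2.
One such decomposition:
Bags: B1 = {1, 5, 7}  B2 = {1, 6, 7}  B3 = {0, 1, 7}  B4 = {0, 4, 7}  B5 = {1, 3, 5}  B6 = {1, 2, 5}
Tree: B1–B2, B1–B3, B3–B4, B1–B5, B5–B6

The largest bag has 3 vertices, giving width 2; this decomposition certifies tw(G) ≤ 2. On the other hand G contains the 3-clique {0, 1, 7}. A clique must lie in a single bag of any decomposition, so no decomposition can have width below 2. Therefore the treewidth is 2.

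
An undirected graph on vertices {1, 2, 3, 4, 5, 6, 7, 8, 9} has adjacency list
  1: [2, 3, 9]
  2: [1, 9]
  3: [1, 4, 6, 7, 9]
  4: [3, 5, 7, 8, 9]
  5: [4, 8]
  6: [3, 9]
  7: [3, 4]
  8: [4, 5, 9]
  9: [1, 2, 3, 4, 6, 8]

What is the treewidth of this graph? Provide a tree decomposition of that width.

Treewidth 2.
One such decomposition:
Bags: B1 = {3, 4, 9}  B2 = {3, 6, 9}  B3 = {3, 4, 7}  B4 = {4, 8, 9}  B5 = {1, 3, 9}  B6 = {1, 2, 9}  B7 = {4, 5, 8}
Tree: B1–B2, B1–B3, B1–B4, B2–B5, B5–B6, B4–B7

Each bag holds 3 vertices, so the decomposition has width 2, which upper-bounds the treewidth. Conversely, {4, 8, 9} is a clique of size 3, and the vertices of any clique must share a bag in every tree decomposition; so some bag has ≥ 3 vertices and tw(G) ≥ 2. The upper and lower bounds meet at 2, so that is the treewidth.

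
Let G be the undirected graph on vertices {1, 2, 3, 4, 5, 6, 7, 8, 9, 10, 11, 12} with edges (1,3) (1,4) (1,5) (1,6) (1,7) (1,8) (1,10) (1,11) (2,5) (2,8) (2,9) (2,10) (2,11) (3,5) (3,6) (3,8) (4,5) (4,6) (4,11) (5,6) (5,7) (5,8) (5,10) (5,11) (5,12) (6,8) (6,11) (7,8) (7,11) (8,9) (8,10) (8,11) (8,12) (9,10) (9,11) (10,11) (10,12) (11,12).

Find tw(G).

A width-4 tree decomposition is:
Bags: B1 = {2, 8, 9, 10, 11}  B2 = {2, 5, 8, 10, 11}  B3 = {1, 5, 8, 10, 11}  B4 = {1, 5, 6, 8, 11}  B5 = {1, 3, 5, 6, 8}  B6 = {1, 5, 7, 8, 11}  B7 = {1, 4, 5, 6, 11}  B8 = {5, 8, 10, 11, 12}
Tree: B1–B2, B2–B3, B3–B4, B4–B5, B3–B6, B4–B7, B2–B8
Each bag holds 5 vertices, so the decomposition has width 4, which upper-bounds the treewidth. Conversely, {2, 8, 9, 10, 11} is a clique of size 5, and the vertices of any clique must share a bag in every tree decomposition; so some bag has ≥ 5 vertices and tw(G) ≥ 4. Hence tw(G) = 4 exactly.

4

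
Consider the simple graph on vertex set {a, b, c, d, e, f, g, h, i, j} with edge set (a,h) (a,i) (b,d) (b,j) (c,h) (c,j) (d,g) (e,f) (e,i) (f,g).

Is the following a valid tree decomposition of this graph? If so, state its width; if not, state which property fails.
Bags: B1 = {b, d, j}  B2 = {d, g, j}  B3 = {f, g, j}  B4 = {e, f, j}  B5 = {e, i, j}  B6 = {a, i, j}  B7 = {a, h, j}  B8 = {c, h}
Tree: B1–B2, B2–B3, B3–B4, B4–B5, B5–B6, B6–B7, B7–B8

No — edge (j,c) lies in no bag.

A tree decomposition must satisfy three properties: every vertex lies in some bag; for every edge, both endpoints lie together in some bag; and for every vertex, the bags containing it form a connected subtree. Here edge (j,c) lies in no bag, so the decomposition is invalid.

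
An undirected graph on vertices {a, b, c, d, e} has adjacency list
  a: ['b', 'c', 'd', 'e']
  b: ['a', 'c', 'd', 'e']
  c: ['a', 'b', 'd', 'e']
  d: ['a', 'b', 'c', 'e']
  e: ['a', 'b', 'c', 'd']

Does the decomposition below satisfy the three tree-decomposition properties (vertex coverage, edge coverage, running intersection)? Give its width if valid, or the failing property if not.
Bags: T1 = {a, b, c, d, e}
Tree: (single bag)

Checking the three conditions: (i) the bags cover all of {a, b, c, d, e}; (ii) for each edge, some bag contains both endpoints; (iii) the bags containing any fixed vertex form a subtree. All hold, so the decomposition is valid with width 5 − 1 = 4.

Yes; width 4.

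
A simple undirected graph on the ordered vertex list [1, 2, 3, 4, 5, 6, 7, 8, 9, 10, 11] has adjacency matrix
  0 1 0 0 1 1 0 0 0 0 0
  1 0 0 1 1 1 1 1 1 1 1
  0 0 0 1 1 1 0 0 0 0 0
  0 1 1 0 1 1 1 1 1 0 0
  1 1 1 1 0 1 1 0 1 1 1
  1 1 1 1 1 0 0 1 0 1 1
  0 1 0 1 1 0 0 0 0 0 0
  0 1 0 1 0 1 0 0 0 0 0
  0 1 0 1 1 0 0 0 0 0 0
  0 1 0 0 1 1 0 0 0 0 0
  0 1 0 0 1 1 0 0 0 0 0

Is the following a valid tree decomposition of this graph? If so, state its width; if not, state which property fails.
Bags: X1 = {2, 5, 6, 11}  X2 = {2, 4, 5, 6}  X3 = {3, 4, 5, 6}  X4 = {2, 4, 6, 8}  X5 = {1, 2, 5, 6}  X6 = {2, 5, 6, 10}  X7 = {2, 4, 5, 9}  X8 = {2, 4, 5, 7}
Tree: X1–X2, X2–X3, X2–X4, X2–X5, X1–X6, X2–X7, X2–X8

Yes; width 3.

Every vertex of G appears in some bag (union = {1, 2, 3, 4, 5, 6, 7, 8, 9, 10, 11}); every edge is covered by a bag; and for each vertex v the set of bags containing v is connected in the bag tree. The decomposition is therefore valid. The largest bag has 4 vertices, so the width is 3.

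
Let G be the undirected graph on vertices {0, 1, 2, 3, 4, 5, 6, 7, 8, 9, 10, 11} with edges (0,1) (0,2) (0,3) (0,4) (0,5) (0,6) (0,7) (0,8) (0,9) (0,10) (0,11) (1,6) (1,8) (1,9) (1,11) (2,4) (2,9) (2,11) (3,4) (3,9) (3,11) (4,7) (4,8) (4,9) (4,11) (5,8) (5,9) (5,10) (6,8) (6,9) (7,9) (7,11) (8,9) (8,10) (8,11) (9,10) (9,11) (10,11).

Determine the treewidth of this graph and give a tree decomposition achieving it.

Treewidth 4.
Bags: B1 = {0, 3, 4, 9, 11}  B2 = {0, 4, 8, 9, 11}  B3 = {0, 1, 8, 9, 11}  B4 = {0, 1, 6, 8, 9}  B5 = {0, 8, 9, 10, 11}  B6 = {0, 2, 4, 9, 11}  B7 = {0, 4, 7, 9, 11}  B8 = {0, 5, 8, 9, 10}
Tree: B1–B2, B2–B3, B3–B4, B2–B5, B2–B6, B1–B7, B5–B8

Every bag has size at most 5, so the width is 5 − 1 = 4 and tw(G) ≤ 4. For the lower bound, the 5 vertices {0, 1, 8, 9, 11} are pairwise adjacent, and any tree decomposition puts a clique entirely inside one bag — forcing width ≥ 4. Therefore the treewidth is 4.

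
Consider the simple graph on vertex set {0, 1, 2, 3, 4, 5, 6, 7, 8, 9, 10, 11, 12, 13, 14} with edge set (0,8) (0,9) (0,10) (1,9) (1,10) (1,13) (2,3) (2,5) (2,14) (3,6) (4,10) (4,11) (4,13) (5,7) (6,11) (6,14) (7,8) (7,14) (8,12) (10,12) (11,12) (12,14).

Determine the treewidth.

A width-3 tree decomposition is:
Bags: B1 = {2, 3, 5, 6}  B2 = {2, 5, 6, 14}  B3 = {5, 6, 7, 14}  B4 = {6, 7, 11, 14}  B5 = {7, 11, 12, 14}  B6 = {7, 8, 11, 12}  B7 = {4, 8, 11, 12}  B8 = {4, 8, 10, 12}  B9 = {0, 4, 8, 10}  B10 = {0, 4, 10, 13}  B11 = {0, 1, 10, 13}  B12 = {0, 1, 9, 13}
Tree: B1–B2, B2–B3, B3–B4, B4–B5, B5–B6, B6–B7, B7–B8, B8–B9, B9–B10, B10–B11, B11–B12
The largest bag has 4 vertices, giving width 3; this decomposition certifies tw(G) ≤ 3. For the lower bound: the 4 vertex sets {2,3,5}, {6}, {14}, {7,8,11,12} are disjoint, each induces a connected subgraph, and every pair is joined by at least one edge of G. Contracting each set to a single vertex therefore yields K_{4} as a minor, and since treewidth is minor-monotone, tw(G) ≥ tw(K_{4}) = 3. Therefore the treewidth is 3.

3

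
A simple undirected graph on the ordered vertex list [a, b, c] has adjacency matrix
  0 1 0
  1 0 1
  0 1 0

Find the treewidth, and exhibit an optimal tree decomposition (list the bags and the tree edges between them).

Treewidth 1.
Bags: B1 = {b, c}  B2 = {a, b}
Tree: B1–B2

Every bag has size at most 2, so the width is 2 − 1 = 1 and tw(G) ≤ 1. Any graph with an edge has treewidth ≥ 1, and G has the edge c–b. Therefore the treewidth is 1.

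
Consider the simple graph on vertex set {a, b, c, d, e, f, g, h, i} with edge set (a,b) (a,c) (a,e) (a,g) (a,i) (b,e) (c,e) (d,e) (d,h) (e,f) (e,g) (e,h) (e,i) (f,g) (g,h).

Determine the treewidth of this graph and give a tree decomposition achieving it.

Every bag has size at most 3, so the width is 3 − 1 = 2 and tw(G) ≤ 2. For the lower bound, the 3 vertices {d, e, h} are pairwise adjacent, and any tree decomposition puts a clique entirely inside one bag — forcing width ≥ 2. Combining the bounds, tw(G) = 2.

Treewidth 2.
Bags: B1 = {a, e, g}  B2 = {e, g, h}  B3 = {a, c, e}  B4 = {a, b, e}  B5 = {a, e, i}  B6 = {d, e, h}  B7 = {e, f, g}
Tree: B1–B2, B1–B3, B3–B4, B4–B5, B2–B6, B1–B7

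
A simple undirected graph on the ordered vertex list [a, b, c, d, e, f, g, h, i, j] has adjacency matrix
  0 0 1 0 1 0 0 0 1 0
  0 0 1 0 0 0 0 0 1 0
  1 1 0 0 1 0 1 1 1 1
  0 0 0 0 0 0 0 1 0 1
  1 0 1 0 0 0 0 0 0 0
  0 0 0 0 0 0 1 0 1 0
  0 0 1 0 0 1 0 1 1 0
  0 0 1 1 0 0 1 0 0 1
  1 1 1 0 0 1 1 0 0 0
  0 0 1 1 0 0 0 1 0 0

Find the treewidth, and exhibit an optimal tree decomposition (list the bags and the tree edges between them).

Every bag has size at most 3, so the width is 3 − 1 = 2 and tw(G) ≤ 2. On the other hand G contains the 3-clique {d, h, j}. A clique must lie in a single bag of any decomposition, so no decomposition can have width below 2. Hence tw(G) = 2 exactly.

Treewidth 2.
One optimal decomposition is:
Bags: B1 = {c, h, j}  B2 = {c, g, h}  B3 = {d, h, j}  B4 = {c, g, i}  B5 = {f, g, i}  B6 = {a, c, i}  B7 = {b, c, i}  B8 = {a, c, e}
Tree: B1–B2, B1–B3, B2–B4, B4–B5, B4–B6, B4–B7, B6–B8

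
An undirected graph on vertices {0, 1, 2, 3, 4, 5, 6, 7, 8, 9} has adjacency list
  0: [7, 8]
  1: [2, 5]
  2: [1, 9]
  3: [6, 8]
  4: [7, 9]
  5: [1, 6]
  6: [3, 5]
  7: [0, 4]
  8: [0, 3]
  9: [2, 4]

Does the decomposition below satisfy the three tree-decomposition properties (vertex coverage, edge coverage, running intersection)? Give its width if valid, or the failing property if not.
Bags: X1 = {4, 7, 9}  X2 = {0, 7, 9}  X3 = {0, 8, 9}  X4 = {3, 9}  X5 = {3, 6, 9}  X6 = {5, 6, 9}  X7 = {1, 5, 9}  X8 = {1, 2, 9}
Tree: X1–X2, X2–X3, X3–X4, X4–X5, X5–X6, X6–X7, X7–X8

No — edge (8,3) lies in no bag.

A tree decomposition must satisfy three properties: every vertex lies in some bag; for every edge, both endpoints lie together in some bag; and for every vertex, the bags containing it form a connected subtree. Here edge (8,3) lies in no bag, so the decomposition is invalid.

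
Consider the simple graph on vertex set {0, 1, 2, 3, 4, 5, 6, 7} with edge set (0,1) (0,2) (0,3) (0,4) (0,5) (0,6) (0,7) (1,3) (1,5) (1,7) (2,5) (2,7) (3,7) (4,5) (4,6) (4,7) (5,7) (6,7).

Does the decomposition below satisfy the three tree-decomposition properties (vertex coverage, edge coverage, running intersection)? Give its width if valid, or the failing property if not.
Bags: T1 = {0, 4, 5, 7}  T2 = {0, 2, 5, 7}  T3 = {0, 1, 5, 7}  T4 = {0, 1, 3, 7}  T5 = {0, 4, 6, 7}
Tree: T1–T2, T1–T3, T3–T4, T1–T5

Checking the three conditions: (i) the bags cover all of {0, 1, 2, 3, 4, 5, 6, 7}; (ii) for each edge, some bag contains both endpoints; (iii) the bags containing any fixed vertex form a subtree. All hold, so the decomposition is valid with width 4 − 1 = 3.

Yes; width 3.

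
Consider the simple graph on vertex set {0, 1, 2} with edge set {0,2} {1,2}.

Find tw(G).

A width-1 tree decomposition is:
Bags: B1 = {1, 2}  B2 = {0, 2}
Tree: B1–B2
Each bag holds 2 vertices, so the decomposition has width 1, which upper-bounds the treewidth. G has an edge, so its treewidth is at least 1. Therefore the treewidth is 1.

1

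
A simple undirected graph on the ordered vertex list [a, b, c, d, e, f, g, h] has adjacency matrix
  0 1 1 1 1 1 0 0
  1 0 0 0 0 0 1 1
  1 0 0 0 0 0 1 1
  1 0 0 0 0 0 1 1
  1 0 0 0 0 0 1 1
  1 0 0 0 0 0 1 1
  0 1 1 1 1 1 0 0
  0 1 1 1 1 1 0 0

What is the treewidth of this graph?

A width-3 tree decomposition is:
Bags: B1 = {a, c, g, h}  B2 = {a, d, g, h}  B3 = {a, b, g, h}  B4 = {a, e, g, h}  B5 = {a, f, g, h}
Tree: B1–B2, B2–B3, B3–B4, B4–B5
Each bag holds 4 vertices, so the decomposition has width 3, which upper-bounds the treewidth. For the lower bound: the 4 vertex sets {a,c}, {d,h}, {g}, {b} are disjoint, each induces a connected subgraph, and every pair is joined by at least one edge of G. Contracting each set to a single vertex therefore yields K_{4} as a minor, and since treewidth is minor-monotone, tw(G) ≥ tw(K_{4}) = 3. Combining the bounds, tw(G) = 3.

3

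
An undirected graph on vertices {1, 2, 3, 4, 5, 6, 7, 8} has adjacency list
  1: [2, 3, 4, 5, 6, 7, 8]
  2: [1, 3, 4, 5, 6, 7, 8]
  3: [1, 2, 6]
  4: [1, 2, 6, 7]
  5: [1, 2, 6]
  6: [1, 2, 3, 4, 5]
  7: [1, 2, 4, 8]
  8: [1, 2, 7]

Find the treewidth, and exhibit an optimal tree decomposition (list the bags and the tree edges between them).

The largest bag has 4 vertices, giving width 3; this decomposition certifies tw(G) ≤ 3. For the lower bound, the 4 vertices {1, 2, 7, 8} are pairwise adjacent, and any tree decomposition puts a clique entirely inside one bag — forcing width ≥ 3. Combining the bounds, tw(G) = 3.

Treewidth 3.
Bags: B1 = {1, 2, 4, 6}  B2 = {1, 2, 4, 7}  B3 = {1, 2, 7, 8}  B4 = {1, 2, 3, 6}  B5 = {1, 2, 5, 6}
Tree: B1–B2, B2–B3, B1–B4, B1–B5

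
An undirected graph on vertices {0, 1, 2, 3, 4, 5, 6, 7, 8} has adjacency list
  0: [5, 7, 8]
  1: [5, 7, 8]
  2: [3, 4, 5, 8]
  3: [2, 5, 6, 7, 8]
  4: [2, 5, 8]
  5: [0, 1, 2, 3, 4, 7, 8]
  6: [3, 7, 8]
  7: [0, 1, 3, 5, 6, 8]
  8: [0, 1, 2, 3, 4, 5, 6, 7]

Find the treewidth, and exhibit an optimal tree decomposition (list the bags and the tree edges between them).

Treewidth 3.
One optimal decomposition is:
Bags: B1 = {0, 5, 7, 8}  B2 = {3, 5, 7, 8}  B3 = {2, 3, 5, 8}  B4 = {3, 6, 7, 8}  B5 = {2, 4, 5, 8}  B6 = {1, 5, 7, 8}
Tree: B1–B2, B2–B3, B2–B4, B3–B5, B2–B6

The largest bag has 4 vertices, giving width 3; this decomposition certifies tw(G) ≤ 3. On the other hand G contains the 4-clique {2, 3, 5, 8}. A clique must lie in a single bag of any decomposition, so no decomposition can have width below 3. Hence tw(G) = 3 exactly.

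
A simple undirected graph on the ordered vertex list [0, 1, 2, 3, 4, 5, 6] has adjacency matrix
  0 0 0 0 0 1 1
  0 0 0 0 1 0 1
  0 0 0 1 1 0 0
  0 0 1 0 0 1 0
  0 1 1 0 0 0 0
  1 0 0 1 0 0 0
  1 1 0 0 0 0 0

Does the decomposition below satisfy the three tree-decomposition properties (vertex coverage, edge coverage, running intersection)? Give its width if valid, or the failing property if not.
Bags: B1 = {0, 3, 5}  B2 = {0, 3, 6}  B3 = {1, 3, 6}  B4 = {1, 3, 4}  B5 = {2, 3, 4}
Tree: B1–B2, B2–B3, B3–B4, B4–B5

Vertex coverage: the bags together contain {0, 1, 2, 3, 4, 5, 6}, the full vertex set. Edge coverage: each edge of G has both endpoints in at least one bag. Running intersection: for every vertex, the bags containing it form a connected subtree. All three properties hold, so this is a valid tree decomposition of width max|bag| − 1 = 2, and hence tw(G) ≤ 2.

Yes; width 2.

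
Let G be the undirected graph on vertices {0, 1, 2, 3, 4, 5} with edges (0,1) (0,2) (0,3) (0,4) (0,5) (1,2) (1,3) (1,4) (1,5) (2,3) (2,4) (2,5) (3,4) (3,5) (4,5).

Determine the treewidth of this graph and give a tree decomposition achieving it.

Treewidth 5.
One optimal decomposition is:
Bags: B1 = {0, 1, 2, 3, 4, 5}
Tree: (single bag)

A single bag containing all 6 vertices is trivially a valid decomposition of width 5. Conversely, {0, 1, 2, 3, 4, 5} is a clique of size 6, and the vertices of any clique must share a bag in every tree decomposition; so some bag has ≥ 6 vertices and tw(G) ≥ 5. Combining the bounds, tw(G) = 5.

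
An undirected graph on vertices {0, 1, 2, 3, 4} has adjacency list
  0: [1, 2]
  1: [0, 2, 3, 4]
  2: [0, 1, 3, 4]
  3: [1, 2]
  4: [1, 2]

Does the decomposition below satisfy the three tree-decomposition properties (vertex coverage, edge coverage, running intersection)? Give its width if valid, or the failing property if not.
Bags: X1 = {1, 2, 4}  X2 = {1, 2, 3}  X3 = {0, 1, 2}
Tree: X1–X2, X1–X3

Yes; width 2.

Every vertex of G appears in some bag (union = {0, 1, 2, 3, 4}); every edge is covered by a bag; and for each vertex v the set of bags containing v is connected in the bag tree. The decomposition is therefore valid. The largest bag has 3 vertices, so the width is 2.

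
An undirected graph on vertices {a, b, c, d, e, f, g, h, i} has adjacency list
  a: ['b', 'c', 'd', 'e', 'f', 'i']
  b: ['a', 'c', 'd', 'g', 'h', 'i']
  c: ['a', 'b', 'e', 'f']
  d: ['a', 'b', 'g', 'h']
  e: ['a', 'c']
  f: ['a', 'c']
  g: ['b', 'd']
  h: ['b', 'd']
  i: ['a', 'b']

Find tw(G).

2

A width-2 tree decomposition is:
Bags: B1 = {a, b, c}  B2 = {a, b, d}  B3 = {a, b, i}  B4 = {b, d, g}  B5 = {b, d, h}  B6 = {a, c, f}  B7 = {a, c, e}
Tree: B1–B2, B2–B3, B2–B4, B2–B5, B1–B6, B6–B7
Each bag holds 3 vertices, so the decomposition has width 2, which upper-bounds the treewidth. On the other hand G contains the 3-clique {a, c, e}. A clique must lie in a single bag of any decomposition, so no decomposition can have width below 2. Hence tw(G) = 2 exactly.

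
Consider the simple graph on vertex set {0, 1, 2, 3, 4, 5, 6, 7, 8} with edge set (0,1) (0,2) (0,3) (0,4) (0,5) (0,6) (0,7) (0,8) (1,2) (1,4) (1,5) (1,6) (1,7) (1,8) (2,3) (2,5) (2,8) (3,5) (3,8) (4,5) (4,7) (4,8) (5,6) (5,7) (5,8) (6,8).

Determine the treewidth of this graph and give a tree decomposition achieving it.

Treewidth 4.
One optimal decomposition is:
Bags: B1 = {0, 1, 2, 5, 8}  B2 = {0, 1, 4, 5, 8}  B3 = {0, 1, 4, 5, 7}  B4 = {0, 1, 5, 6, 8}  B5 = {0, 2, 3, 5, 8}
Tree: B1–B2, B2–B3, B1–B4, B1–B5

Each bag holds 5 vertices, so the decomposition has width 4, which upper-bounds the treewidth. Conversely, {0, 1, 2, 5, 8} is a clique of size 5, and the vertices of any clique must share a bag in every tree decomposition; so some bag has ≥ 5 vertices and tw(G) ≥ 4. Combining the bounds, tw(G) = 4.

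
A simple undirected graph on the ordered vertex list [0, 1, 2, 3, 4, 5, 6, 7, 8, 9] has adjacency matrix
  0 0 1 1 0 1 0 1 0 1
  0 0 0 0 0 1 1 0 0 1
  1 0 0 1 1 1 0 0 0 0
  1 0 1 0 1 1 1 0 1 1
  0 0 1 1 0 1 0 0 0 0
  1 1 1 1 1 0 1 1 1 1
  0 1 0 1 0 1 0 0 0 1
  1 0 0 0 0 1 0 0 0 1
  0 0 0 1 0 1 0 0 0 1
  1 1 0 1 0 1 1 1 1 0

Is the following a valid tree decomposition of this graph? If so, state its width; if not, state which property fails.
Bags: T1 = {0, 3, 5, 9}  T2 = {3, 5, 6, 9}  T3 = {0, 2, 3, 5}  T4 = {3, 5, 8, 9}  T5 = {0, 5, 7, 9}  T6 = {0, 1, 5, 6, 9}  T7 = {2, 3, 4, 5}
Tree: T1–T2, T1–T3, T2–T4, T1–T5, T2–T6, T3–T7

A tree decomposition must satisfy three properties: every vertex lies in some bag; for every edge, both endpoints lie together in some bag; and for every vertex, the bags containing it form a connected subtree. Here bags containing vertex 0 are not connected in the tree, so the decomposition is invalid.

No — bags containing vertex 0 are not connected in the tree.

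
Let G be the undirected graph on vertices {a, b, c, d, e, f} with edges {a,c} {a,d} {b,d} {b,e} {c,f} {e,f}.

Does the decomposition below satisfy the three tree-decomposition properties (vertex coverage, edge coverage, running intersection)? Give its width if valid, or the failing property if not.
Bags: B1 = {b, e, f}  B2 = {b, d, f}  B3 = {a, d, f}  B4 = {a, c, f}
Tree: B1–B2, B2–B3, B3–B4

Yes; width 2.

Every vertex of G appears in some bag (union = {a, b, c, d, e, f}); every edge is covered by a bag; and for each vertex v the set of bags containing v is connected in the bag tree. The decomposition is therefore valid. The largest bag has 3 vertices, so the width is 2.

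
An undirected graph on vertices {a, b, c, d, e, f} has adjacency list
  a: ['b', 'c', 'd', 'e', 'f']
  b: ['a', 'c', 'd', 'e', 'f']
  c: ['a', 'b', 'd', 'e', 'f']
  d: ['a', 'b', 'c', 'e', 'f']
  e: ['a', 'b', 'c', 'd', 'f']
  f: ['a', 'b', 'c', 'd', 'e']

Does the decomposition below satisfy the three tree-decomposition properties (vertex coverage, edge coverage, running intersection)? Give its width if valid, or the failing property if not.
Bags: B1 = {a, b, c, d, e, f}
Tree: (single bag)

Yes; width 5.

Checking the three conditions: (i) the bags cover all of {a, b, c, d, e, f}; (ii) for each edge, some bag contains both endpoints; (iii) the bags containing any fixed vertex form a subtree. All hold, so the decomposition is valid with width 6 − 1 = 5.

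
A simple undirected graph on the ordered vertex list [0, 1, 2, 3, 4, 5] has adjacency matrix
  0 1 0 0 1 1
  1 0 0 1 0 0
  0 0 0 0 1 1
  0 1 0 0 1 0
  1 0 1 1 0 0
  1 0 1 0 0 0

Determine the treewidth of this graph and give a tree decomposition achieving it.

The largest bag has 3 vertices, giving width 2; this decomposition certifies tw(G) ≤ 2. The edges 2–5–0–4–2 form a cycle, so G is not a tree and its treewidth is at least 2. The upper and lower bounds meet at 2, so that is the treewidth.

Treewidth 2.
Bags: B1 = {2, 4, 5}  B2 = {0, 4, 5}  B3 = {0, 3, 4}  B4 = {0, 1, 3}
Tree: B1–B2, B2–B3, B3–B4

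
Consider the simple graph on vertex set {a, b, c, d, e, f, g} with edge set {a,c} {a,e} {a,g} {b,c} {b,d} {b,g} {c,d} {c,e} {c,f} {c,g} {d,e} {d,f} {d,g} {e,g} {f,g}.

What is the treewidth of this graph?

A width-3 tree decomposition is:
Bags: B1 = {c, d, e, g}  B2 = {c, d, f, g}  B3 = {b, c, d, g}  B4 = {a, c, e, g}
Tree: B1–B2, B2–B3, B1–B4
Each bag holds 4 vertices, so the decomposition has width 3, which upper-bounds the treewidth. Conversely, {c, d, e, g} is a clique of size 4, and the vertices of any clique must share a bag in every tree decomposition; so some bag has ≥ 4 vertices and tw(G) ≥ 3. Hence tw(G) = 3 exactly.

3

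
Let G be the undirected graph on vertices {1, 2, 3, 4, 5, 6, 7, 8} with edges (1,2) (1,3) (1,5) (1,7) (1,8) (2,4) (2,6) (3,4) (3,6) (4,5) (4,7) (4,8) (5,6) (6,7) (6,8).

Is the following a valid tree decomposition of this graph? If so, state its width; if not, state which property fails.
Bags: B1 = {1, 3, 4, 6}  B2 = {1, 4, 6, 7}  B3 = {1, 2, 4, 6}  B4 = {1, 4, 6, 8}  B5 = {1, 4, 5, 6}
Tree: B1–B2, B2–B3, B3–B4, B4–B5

Yes; width 3.

Checking the three conditions: (i) the bags cover all of {1, 2, 3, 4, 5, 6, 7, 8}; (ii) for each edge, some bag contains both endpoints; (iii) the bags containing any fixed vertex form a subtree. All hold, so the decomposition is valid with width 4 − 1 = 3.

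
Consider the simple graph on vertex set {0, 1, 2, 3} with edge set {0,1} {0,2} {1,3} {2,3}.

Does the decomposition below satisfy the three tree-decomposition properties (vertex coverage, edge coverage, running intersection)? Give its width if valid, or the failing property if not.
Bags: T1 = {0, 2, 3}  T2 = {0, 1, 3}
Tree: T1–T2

Every vertex of G appears in some bag (union = {0, 1, 2, 3}); every edge is covered by a bag; and for each vertex v the set of bags containing v is connected in the bag tree. The decomposition is therefore valid. The largest bag has 3 vertices, so the width is 2.

Yes; width 2.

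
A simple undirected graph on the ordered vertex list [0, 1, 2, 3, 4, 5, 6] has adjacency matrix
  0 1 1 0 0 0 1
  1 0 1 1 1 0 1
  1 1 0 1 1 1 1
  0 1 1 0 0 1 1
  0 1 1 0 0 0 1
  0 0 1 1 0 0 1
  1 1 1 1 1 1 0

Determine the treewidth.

A width-3 tree decomposition is:
Bags: B1 = {2, 3, 5, 6}  B2 = {1, 2, 3, 6}  B3 = {0, 1, 2, 6}  B4 = {1, 2, 4, 6}
Tree: B1–B2, B2–B3, B3–B4
Every bag has size at most 4, so the width is 4 − 1 = 3 and tw(G) ≤ 3. Conversely, {0, 1, 2, 6} is a clique of size 4, and the vertices of any clique must share a bag in every tree decomposition; so some bag has ≥ 4 vertices and tw(G) ≥ 3. Combining the bounds, tw(G) = 3.

3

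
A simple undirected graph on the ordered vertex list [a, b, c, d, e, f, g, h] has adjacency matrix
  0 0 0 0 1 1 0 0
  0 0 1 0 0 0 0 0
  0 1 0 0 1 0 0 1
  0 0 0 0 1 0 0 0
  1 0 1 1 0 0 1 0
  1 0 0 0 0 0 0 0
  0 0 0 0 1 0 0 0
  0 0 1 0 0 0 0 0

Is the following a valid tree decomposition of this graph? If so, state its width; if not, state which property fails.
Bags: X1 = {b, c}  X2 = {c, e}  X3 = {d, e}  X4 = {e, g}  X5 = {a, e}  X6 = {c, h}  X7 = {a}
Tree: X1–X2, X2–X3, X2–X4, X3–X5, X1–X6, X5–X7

No — vertex f appears in no bag.

A tree decomposition must satisfy three properties: every vertex lies in some bag; for every edge, both endpoints lie together in some bag; and for every vertex, the bags containing it form a connected subtree. Here vertex f appears in no bag, so the decomposition is invalid.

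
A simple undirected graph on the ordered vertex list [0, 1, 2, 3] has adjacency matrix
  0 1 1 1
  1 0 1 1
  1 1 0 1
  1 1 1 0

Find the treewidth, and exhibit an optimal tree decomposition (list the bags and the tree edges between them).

Treewidth 3.
One optimal decomposition is:
Bags: B1 = {0, 1, 2, 3}
Tree: (single bag)

A single bag containing all 4 vertices is trivially a valid decomposition of width 3. On the other hand G contains the 4-clique {0, 1, 2, 3}. A clique must lie in a single bag of any decomposition, so no decomposition can have width below 3. The upper and lower bounds meet at 3, so that is the treewidth.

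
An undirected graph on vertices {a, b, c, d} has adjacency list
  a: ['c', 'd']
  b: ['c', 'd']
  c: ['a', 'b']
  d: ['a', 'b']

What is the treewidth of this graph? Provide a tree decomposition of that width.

Treewidth 2.
Bags: B1 = {a, b, d}  B2 = {a, b, c}
Tree: B1–B2

Each bag holds 3 vertices, so the decomposition has width 2, which upper-bounds the treewidth. For the lower bound, G contains the cycle a–d–b–c–a, so G is not a forest; only forests have treewidth ≤ 1, hence tw(G) ≥ 2. The upper and lower bounds meet at 2, so that is the treewidth.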